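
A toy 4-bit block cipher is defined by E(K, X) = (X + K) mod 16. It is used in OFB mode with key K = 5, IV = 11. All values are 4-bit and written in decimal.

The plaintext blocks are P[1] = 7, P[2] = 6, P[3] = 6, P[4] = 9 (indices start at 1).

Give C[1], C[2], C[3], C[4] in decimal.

OFB encryption: S_i = E(K, S_{i−1}) with S_{0} = IV; C_i = P_i ⊕ S_i.
C[1]: S = E(K, 11) = 0; 7 ⊕ 0 = 7.
C[2]: S = E(K, 0) = 5; 6 ⊕ 5 = 3.
C[3]: S = E(K, 5) = 10; 6 ⊕ 10 = 12.
C[4]: S = E(K, 10) = 15; 9 ⊕ 15 = 6.

C[1] = 7, C[2] = 3, C[3] = 12, C[4] = 6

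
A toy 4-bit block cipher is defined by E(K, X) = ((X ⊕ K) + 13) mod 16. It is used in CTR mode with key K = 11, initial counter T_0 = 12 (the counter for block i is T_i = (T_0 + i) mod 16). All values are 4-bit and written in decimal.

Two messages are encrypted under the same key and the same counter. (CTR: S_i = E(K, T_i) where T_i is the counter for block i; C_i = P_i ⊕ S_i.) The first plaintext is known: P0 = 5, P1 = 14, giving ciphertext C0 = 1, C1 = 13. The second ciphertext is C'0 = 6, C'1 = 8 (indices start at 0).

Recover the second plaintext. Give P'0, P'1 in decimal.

In CTR with a reused counter, both messages share the same keystream S_i, so C_i ⊕ C'_i = P_i ⊕ P'_i and thus P'_i = P_i ⊕ C_i ⊕ C'_i.
P'0: 5 ⊕ 1 ⊕ 6 = 2.
P'1: 14 ⊕ 13 ⊕ 8 = 11.

P'0 = 2, P'1 = 11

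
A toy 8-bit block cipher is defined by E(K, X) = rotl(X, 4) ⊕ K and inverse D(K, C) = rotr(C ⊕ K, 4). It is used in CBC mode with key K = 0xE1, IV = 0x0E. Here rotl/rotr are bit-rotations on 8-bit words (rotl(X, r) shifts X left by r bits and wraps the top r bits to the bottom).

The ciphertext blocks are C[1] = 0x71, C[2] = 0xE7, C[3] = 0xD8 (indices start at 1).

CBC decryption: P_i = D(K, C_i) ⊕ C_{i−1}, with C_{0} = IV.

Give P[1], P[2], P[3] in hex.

P[1] = 0x07, P[2] = 0x11, P[3] = 0x74

P[1]: D(K, 0x71) = 0x09; 0x09 ⊕ 0x0E = 0x07.
P[2]: D(K, 0xE7) = 0x60; 0x60 ⊕ 0x71 = 0x11.
P[3]: D(K, 0xD8) = 0x93; 0x93 ⊕ 0xE7 = 0x74.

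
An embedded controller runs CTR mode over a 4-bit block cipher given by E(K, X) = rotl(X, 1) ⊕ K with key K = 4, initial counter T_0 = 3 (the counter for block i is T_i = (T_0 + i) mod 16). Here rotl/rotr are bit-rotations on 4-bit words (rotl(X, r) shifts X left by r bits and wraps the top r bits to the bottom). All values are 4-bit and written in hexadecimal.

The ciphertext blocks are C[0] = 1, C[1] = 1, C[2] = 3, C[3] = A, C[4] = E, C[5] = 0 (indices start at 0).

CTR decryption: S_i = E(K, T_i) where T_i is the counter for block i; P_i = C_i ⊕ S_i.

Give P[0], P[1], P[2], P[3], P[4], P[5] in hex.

P[0] = 3, P[1] = D, P[2] = D, P[3] = 2, P[4] = 4, P[5] = 5

P[0]: T = 3, S = E(K, T) = 2; 1 ⊕ 2 = 3.
P[1]: T = 4, S = E(K, T) = C; 1 ⊕ C = D.
P[2]: T = 5, S = E(K, T) = E; 3 ⊕ E = D.
P[3]: T = 6, S = E(K, T) = 8; A ⊕ 8 = 2.
P[4]: T = 7, S = E(K, T) = A; E ⊕ A = 4.
P[5]: T = 8, S = E(K, T) = 5; 0 ⊕ 5 = 5.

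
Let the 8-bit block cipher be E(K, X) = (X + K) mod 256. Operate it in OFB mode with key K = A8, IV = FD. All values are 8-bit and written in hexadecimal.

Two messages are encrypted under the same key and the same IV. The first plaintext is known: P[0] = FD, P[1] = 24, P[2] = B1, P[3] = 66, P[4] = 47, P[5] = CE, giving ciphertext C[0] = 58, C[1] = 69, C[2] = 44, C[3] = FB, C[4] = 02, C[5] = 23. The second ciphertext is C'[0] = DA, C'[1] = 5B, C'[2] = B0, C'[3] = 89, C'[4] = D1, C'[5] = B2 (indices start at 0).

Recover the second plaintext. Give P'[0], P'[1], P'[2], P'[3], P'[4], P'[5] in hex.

In OFB with a reused IV, both messages share the same keystream S_i, so C_i ⊕ C'_i = P_i ⊕ P'_i and thus P'_i = P_i ⊕ C_i ⊕ C'_i.
P'[0]: FD ⊕ 58 ⊕ DA = 7F.
P'[1]: 24 ⊕ 69 ⊕ 5B = 16.
P'[2]: B1 ⊕ 44 ⊕ B0 = 45.
P'[3]: 66 ⊕ FB ⊕ 89 = 14.
P'[4]: 47 ⊕ 02 ⊕ D1 = 94.
P'[5]: CE ⊕ 23 ⊕ B2 = 5F.

P'[0] = 7F, P'[1] = 16, P'[2] = 45, P'[3] = 14, P'[4] = 94, P'[5] = 5F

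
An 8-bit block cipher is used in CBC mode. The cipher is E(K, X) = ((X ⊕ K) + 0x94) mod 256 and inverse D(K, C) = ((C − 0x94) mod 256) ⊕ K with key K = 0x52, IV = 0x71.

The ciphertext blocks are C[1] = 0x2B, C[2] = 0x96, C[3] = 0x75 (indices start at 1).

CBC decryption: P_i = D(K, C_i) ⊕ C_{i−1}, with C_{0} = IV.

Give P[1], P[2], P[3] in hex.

P[1] = 0xB4, P[2] = 0x7B, P[3] = 0x25

P[1]: D(K, 0x2B) = 0xC5; 0xC5 ⊕ 0x71 = 0xB4.
P[2]: D(K, 0x96) = 0x50; 0x50 ⊕ 0x2B = 0x7B.
P[3]: D(K, 0x75) = 0xB3; 0xB3 ⊕ 0x96 = 0x25.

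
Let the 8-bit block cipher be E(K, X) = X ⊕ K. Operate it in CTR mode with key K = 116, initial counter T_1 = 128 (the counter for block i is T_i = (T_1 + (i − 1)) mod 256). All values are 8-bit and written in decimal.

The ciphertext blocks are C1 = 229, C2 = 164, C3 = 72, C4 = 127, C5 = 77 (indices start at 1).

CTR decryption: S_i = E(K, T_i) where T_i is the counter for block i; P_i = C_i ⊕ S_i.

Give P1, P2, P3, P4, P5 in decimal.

P1 = 17, P2 = 81, P3 = 190, P4 = 136, P5 = 189

P1: T = 128, S = E(K, T) = 244; 229 ⊕ 244 = 17.
P2: T = 129, S = E(K, T) = 245; 164 ⊕ 245 = 81.
P3: T = 130, S = E(K, T) = 246; 72 ⊕ 246 = 190.
P4: T = 131, S = E(K, T) = 247; 127 ⊕ 247 = 136.
P5: T = 132, S = E(K, T) = 240; 77 ⊕ 240 = 189.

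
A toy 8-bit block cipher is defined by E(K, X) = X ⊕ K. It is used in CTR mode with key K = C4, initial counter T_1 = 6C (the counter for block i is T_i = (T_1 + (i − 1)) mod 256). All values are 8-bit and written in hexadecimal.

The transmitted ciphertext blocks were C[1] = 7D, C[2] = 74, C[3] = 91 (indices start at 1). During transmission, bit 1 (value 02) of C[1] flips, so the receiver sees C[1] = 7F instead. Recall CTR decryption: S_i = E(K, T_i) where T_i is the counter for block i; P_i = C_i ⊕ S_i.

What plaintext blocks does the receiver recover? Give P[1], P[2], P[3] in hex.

Only C[1] changed, to 7F. In CTR, a change in C_i flips the same bit in P_i only; the keystream is unaffected. Decrypting the received ciphertext:
P[1]: T = 6C, S = E(K, T) = A8; 7F ⊕ A8 = D7.
P[2]: T = 6D, S = E(K, T) = A9; 74 ⊕ A9 = DD.
P[3]: T = 6E, S = E(K, T) = AA; 91 ⊕ AA = 3B.
Blocks that differ from the original plaintext: P[1].

P[1] = D7, P[2] = DD, P[3] = 3B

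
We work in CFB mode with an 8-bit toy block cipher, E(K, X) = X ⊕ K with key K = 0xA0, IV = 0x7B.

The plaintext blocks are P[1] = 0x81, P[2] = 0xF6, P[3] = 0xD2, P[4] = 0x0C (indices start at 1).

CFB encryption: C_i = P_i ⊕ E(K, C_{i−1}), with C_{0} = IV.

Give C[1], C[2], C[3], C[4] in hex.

C[1]: E(K, 0x7B) = 0xDB; 0x81 ⊕ 0xDB = 0x5A.
C[2]: E(K, 0x5A) = 0xFA; 0xF6 ⊕ 0xFA = 0x0C.
C[3]: E(K, 0x0C) = 0xAC; 0xD2 ⊕ 0xAC = 0x7E.
C[4]: E(K, 0x7E) = 0xDE; 0x0C ⊕ 0xDE = 0xD2.

C[1] = 0x5A, C[2] = 0x0C, C[3] = 0x7E, C[4] = 0xD2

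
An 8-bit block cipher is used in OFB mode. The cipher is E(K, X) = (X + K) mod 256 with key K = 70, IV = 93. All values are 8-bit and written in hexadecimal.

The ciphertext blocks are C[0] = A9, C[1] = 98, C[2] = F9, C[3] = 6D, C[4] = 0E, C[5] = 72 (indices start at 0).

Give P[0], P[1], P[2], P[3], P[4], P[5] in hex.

P[0] = AA, P[1] = EB, P[2] = 1A, P[3] = 3E, P[4] = CD, P[5] = 41

OFB decryption: S_i = E(K, S_{i−1}) with S_{−1} = IV; P_i = C_i ⊕ S_i.
P[0]: S = E(K, 93) = 03; A9 ⊕ 03 = AA.
P[1]: S = E(K, 03) = 73; 98 ⊕ 73 = EB.
P[2]: S = E(K, 73) = E3; F9 ⊕ E3 = 1A.
P[3]: S = E(K, E3) = 53; 6D ⊕ 53 = 3E.
P[4]: S = E(K, 53) = C3; 0E ⊕ C3 = CD.
P[5]: S = E(K, C3) = 33; 72 ⊕ 33 = 41.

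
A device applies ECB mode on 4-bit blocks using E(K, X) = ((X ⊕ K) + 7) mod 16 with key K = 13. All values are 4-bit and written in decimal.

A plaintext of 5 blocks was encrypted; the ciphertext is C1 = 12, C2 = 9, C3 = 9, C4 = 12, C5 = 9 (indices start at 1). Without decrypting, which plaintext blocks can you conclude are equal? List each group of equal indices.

P1 = P4; P2 = P3 = P5

ECB encrypts each block independently with the same key, so equal ciphertext blocks imply equal plaintext blocks.
C1 = C4 = 12, so P1 = P4.
C2 = C3 = C5 = 9, so P2 = P3 = P5.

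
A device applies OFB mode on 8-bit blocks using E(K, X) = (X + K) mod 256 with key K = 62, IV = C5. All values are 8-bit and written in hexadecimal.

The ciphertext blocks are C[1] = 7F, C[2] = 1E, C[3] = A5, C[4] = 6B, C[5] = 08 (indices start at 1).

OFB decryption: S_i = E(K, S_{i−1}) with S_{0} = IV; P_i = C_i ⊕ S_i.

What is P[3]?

P[3] = 4E

P[1]: S = E(K, C5) = 27; 7F ⊕ 27 = 58.
P[2]: S = E(K, 27) = 89; 1E ⊕ 89 = 97.
P[3]: S = E(K, 89) = EB; A5 ⊕ EB = 4E.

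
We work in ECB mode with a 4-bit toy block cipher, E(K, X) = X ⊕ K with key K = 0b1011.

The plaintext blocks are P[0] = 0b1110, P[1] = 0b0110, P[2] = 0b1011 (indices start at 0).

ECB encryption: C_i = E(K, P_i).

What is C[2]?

C[2] = 0b0000

C[2]: E(K, 0b1011) = 0b0000.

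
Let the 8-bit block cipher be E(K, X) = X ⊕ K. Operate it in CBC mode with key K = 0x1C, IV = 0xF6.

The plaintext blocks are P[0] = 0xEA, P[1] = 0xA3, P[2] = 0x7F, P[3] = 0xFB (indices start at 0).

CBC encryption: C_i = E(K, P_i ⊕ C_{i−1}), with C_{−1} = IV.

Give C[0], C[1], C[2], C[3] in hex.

C[0]: P[0] ⊕ 0xF6 = 0x1C; E(K, 0x1C) = 0x00.
C[1]: P[1] ⊕ 0x00 = 0xA3; E(K, 0xA3) = 0xBF.
C[2]: P[2] ⊕ 0xBF = 0xC0; E(K, 0xC0) = 0xDC.
C[3]: P[3] ⊕ 0xDC = 0x27; E(K, 0x27) = 0x3B.

C[0] = 0x00, C[1] = 0xBF, C[2] = 0xDC, C[3] = 0x3B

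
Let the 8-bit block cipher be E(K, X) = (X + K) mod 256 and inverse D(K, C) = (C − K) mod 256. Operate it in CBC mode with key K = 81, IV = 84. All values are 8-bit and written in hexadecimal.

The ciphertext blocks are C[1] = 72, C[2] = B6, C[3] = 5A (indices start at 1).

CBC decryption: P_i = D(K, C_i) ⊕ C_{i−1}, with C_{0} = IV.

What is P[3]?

P[3]: D(K, 5A) = D9; D9 ⊕ B6 = 6F.

P[3] = 6F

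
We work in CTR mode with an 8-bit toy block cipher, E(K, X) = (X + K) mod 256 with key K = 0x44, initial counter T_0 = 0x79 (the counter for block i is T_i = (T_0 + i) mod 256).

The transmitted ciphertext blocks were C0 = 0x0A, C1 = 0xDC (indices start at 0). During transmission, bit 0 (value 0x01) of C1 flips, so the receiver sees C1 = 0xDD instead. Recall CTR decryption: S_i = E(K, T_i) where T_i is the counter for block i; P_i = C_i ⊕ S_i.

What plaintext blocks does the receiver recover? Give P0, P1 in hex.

Only C1 changed, to 0xDD. In CTR, a change in C_i flips the same bit in P_i only; the keystream is unaffected. Decrypting the received ciphertext:
P0: T = 0x79, S = E(K, T) = 0xBD; 0x0A ⊕ 0xBD = 0xB7.
P1: T = 0x7A, S = E(K, T) = 0xBE; 0xDD ⊕ 0xBE = 0x63.
Blocks that differ from the original plaintext: P1.

P0 = 0xB7, P1 = 0x63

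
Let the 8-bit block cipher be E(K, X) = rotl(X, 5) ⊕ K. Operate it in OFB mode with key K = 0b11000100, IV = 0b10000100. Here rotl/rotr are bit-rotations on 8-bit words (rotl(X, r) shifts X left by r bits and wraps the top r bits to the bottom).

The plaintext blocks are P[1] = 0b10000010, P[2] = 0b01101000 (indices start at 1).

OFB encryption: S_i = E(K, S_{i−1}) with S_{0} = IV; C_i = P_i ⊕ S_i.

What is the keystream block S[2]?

0b01001110

C[1]: S = E(K, 0b10000100) = 0b01010100; 0b10000010 ⊕ 0b01010100 = 0b11010110.
C[2]: S = E(K, 0b01010100) = 0b01001110; 0b01101000 ⊕ 0b01001110 = 0b00100110.
So S[2] = 0b01001110.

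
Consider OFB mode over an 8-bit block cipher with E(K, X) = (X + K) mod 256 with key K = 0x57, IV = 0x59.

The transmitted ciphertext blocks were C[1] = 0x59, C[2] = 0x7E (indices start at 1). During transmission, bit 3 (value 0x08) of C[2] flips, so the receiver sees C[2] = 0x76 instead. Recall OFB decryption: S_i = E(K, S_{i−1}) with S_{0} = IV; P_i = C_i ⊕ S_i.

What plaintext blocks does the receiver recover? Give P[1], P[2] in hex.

P[1] = 0xE9, P[2] = 0x71

Only C[2] changed, to 0x76. In OFB, a change in C_i flips the same bit in P_i only; the keystream is unaffected. Decrypting the received ciphertext:
P[1]: S = E(K, 0x59) = 0xB0; 0x59 ⊕ 0xB0 = 0xE9.
P[2]: S = E(K, 0xB0) = 0x07; 0x76 ⊕ 0x07 = 0x71.
Blocks that differ from the original plaintext: P[2].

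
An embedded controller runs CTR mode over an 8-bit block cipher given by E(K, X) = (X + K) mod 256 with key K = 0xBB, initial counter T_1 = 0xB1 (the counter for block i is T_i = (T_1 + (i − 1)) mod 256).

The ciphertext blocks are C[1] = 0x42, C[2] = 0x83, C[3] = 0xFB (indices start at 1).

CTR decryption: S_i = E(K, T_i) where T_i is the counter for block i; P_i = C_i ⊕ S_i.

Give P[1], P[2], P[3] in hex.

P[1]: T = 0xB1, S = E(K, T) = 0x6C; 0x42 ⊕ 0x6C = 0x2E.
P[2]: T = 0xB2, S = E(K, T) = 0x6D; 0x83 ⊕ 0x6D = 0xEE.
P[3]: T = 0xB3, S = E(K, T) = 0x6E; 0xFB ⊕ 0x6E = 0x95.

P[1] = 0x2E, P[2] = 0xEE, P[3] = 0x95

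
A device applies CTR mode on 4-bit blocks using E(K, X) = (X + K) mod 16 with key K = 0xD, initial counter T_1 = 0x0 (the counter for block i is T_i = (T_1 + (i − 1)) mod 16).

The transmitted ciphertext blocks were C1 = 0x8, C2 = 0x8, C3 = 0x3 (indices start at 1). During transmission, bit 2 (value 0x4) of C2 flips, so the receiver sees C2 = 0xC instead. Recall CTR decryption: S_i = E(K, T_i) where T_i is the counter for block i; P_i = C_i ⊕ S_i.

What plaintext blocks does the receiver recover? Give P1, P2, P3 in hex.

P1 = 0x5, P2 = 0x2, P3 = 0xC

Only C2 changed, to 0xC. In CTR, a change in C_i flips the same bit in P_i only; the keystream is unaffected. Decrypting the received ciphertext:
P1: T = 0x0, S = E(K, T) = 0xD; 0x8 ⊕ 0xD = 0x5.
P2: T = 0x1, S = E(K, T) = 0xE; 0xC ⊕ 0xE = 0x2.
P3: T = 0x2, S = E(K, T) = 0xF; 0x3 ⊕ 0xF = 0xC.
Blocks that differ from the original plaintext: P2.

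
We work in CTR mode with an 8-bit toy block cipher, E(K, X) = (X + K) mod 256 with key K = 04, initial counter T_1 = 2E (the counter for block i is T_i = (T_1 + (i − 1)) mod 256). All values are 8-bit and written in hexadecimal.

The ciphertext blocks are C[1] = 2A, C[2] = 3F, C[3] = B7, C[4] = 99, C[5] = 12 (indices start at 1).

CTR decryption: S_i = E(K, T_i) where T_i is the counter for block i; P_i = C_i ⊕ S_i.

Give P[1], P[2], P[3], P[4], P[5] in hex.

P[1]: T = 2E, S = E(K, T) = 32; 2A ⊕ 32 = 18.
P[2]: T = 2F, S = E(K, T) = 33; 3F ⊕ 33 = 0C.
P[3]: T = 30, S = E(K, T) = 34; B7 ⊕ 34 = 83.
P[4]: T = 31, S = E(K, T) = 35; 99 ⊕ 35 = AC.
P[5]: T = 32, S = E(K, T) = 36; 12 ⊕ 36 = 24.

P[1] = 18, P[2] = 0C, P[3] = 83, P[4] = AC, P[5] = 24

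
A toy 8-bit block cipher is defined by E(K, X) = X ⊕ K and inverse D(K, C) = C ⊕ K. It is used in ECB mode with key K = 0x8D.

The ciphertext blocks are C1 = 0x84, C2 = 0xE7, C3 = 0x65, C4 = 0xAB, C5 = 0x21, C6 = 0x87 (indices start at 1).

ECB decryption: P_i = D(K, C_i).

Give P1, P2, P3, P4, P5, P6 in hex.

P1: D(K, 0x84) = 0x09.
P2: D(K, 0xE7) = 0x6A.
P3: D(K, 0x65) = 0xE8.
P4: D(K, 0xAB) = 0x26.
P5: D(K, 0x21) = 0xAC.
P6: D(K, 0x87) = 0x0A.

P1 = 0x09, P2 = 0x6A, P3 = 0xE8, P4 = 0x26, P5 = 0xAC, P6 = 0x0A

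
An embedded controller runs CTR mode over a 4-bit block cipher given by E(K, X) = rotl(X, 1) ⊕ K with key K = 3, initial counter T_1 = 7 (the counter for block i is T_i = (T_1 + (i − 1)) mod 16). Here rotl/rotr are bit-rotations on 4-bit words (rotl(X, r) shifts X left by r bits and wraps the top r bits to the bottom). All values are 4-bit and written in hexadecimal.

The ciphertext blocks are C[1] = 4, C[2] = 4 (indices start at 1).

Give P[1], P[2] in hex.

CTR decryption: S_i = E(K, T_i) where T_i is the counter for block i; P_i = C_i ⊕ S_i.
P[1]: T = 7, S = E(K, T) = D; 4 ⊕ D = 9.
P[2]: T = 8, S = E(K, T) = 2; 4 ⊕ 2 = 6.

P[1] = 9, P[2] = 6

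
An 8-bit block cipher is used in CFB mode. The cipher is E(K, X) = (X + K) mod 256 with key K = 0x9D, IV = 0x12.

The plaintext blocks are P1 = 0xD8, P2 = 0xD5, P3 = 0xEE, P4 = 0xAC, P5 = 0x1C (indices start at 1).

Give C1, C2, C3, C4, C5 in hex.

C1 = 0x77, C2 = 0xC1, C3 = 0xB0, C4 = 0xE1, C5 = 0x62

CFB encryption: C_i = P_i ⊕ E(K, C_{i−1}), with C_{0} = IV.
C1: E(K, 0x12) = 0xAF; 0xD8 ⊕ 0xAF = 0x77.
C2: E(K, 0x77) = 0x14; 0xD5 ⊕ 0x14 = 0xC1.
C3: E(K, 0xC1) = 0x5E; 0xEE ⊕ 0x5E = 0xB0.
C4: E(K, 0xB0) = 0x4D; 0xAC ⊕ 0x4D = 0xE1.
C5: E(K, 0xE1) = 0x7E; 0x1C ⊕ 0x7E = 0x62.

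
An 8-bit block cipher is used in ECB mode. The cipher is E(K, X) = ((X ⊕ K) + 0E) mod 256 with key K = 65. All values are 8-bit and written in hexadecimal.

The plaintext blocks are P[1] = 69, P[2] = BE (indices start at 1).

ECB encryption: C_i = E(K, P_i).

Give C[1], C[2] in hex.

C[1] = 1A, C[2] = E9

C[1]: E(K, 69) = 1A.
C[2]: E(K, BE) = E9.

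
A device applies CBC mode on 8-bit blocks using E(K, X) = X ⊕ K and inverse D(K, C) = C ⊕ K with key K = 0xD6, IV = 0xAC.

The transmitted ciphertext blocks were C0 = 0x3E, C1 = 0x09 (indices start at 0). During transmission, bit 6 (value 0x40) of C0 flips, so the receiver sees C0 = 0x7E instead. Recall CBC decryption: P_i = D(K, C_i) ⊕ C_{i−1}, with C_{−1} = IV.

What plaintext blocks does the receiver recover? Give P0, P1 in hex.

Only C0 changed, to 0x7E. In CBC, a change in C_i garbles P_i and flips the same bit in P_{i+1}. Decrypting the received ciphertext:
P0: D(K, 0x7E) = 0xA8; 0xA8 ⊕ 0xAC = 0x04.
P1: D(K, 0x09) = 0xDF; 0xDF ⊕ 0x7E = 0xA1.
Blocks that differ from the original plaintext: P0, P1.

P0 = 0x04, P1 = 0xA1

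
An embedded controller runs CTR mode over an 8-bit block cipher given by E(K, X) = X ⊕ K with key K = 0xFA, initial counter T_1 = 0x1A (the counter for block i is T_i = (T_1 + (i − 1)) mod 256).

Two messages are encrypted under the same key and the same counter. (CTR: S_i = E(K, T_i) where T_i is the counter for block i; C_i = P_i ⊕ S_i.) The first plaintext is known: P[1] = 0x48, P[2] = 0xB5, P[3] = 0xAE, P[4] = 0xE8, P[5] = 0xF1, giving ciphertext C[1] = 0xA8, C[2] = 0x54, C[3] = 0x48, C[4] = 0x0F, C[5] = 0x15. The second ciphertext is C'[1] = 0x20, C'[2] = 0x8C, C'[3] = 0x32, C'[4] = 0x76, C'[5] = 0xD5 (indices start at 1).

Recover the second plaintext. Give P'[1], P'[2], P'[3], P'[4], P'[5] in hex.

In CTR with a reused counter, both messages share the same keystream S_i, so C_i ⊕ C'_i = P_i ⊕ P'_i and thus P'_i = P_i ⊕ C_i ⊕ C'_i.
P'[1]: 0x48 ⊕ 0xA8 ⊕ 0x20 = 0xC0.
P'[2]: 0xB5 ⊕ 0x54 ⊕ 0x8C = 0x6D.
P'[3]: 0xAE ⊕ 0x48 ⊕ 0x32 = 0xD4.
P'[4]: 0xE8 ⊕ 0x0F ⊕ 0x76 = 0x91.
P'[5]: 0xF1 ⊕ 0x15 ⊕ 0xD5 = 0x31.

P'[1] = 0xC0, P'[2] = 0x6D, P'[3] = 0xD4, P'[4] = 0x91, P'[5] = 0x31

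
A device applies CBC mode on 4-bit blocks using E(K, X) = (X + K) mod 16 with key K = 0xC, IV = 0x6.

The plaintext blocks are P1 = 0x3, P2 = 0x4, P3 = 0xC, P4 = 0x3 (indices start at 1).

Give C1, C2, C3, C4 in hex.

C1 = 0x1, C2 = 0x1, C3 = 0x9, C4 = 0x6

CBC encryption: C_i = E(K, P_i ⊕ C_{i−1}), with C_{0} = IV.
C1: P1 ⊕ 0x6 = 0x5; E(K, 0x5) = 0x1.
C2: P2 ⊕ 0x1 = 0x5; E(K, 0x5) = 0x1.
C3: P3 ⊕ 0x1 = 0xD; E(K, 0xD) = 0x9.
C4: P4 ⊕ 0x9 = 0xA; E(K, 0xA) = 0x6.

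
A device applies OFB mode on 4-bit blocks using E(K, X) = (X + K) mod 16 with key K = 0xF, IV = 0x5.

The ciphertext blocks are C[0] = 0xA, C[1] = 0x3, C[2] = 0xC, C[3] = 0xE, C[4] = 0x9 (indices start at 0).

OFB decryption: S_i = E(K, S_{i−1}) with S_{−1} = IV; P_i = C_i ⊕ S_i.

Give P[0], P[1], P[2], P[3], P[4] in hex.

P[0] = 0xE, P[1] = 0x0, P[2] = 0xE, P[3] = 0xF, P[4] = 0x9

P[0]: S = E(K, 0x5) = 0x4; 0xA ⊕ 0x4 = 0xE.
P[1]: S = E(K, 0x4) = 0x3; 0x3 ⊕ 0x3 = 0x0.
P[2]: S = E(K, 0x3) = 0x2; 0xC ⊕ 0x2 = 0xE.
P[3]: S = E(K, 0x2) = 0x1; 0xE ⊕ 0x1 = 0xF.
P[4]: S = E(K, 0x1) = 0x0; 0x9 ⊕ 0x0 = 0x9.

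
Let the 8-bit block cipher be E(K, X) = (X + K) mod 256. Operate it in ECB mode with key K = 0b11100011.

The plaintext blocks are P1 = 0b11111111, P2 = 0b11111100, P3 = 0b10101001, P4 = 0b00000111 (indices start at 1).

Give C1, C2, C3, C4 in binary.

C1 = 0b11100010, C2 = 0b11011111, C3 = 0b10001100, C4 = 0b11101010

ECB encryption: C_i = E(K, P_i).
C1: E(K, 0b11111111) = 0b11100010.
C2: E(K, 0b11111100) = 0b11011111.
C3: E(K, 0b10101001) = 0b10001100.
C4: E(K, 0b00000111) = 0b11101010.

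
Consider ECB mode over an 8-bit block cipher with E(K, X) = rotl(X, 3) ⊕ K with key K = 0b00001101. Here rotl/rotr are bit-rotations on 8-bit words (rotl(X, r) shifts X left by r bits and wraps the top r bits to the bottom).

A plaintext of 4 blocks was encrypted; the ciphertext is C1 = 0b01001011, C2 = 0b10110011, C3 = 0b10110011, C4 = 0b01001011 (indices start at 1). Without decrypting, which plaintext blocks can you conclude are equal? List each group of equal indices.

P1 = P4; P2 = P3

ECB encrypts each block independently with the same key, so equal ciphertext blocks imply equal plaintext blocks.
C1 = C4 = 0b01001011, so P1 = P4.
C2 = C3 = 0b10110011, so P2 = P3.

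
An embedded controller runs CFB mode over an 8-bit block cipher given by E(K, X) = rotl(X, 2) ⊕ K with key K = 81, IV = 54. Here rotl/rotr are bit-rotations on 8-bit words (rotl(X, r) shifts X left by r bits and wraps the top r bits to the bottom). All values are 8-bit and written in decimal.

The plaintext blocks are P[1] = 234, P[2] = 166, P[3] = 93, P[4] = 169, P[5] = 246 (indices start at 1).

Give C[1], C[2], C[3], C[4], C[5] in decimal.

C[1] = 99, C[2] = 122, C[3] = 229, C[4] = 111, C[5] = 26

CFB encryption: C_i = P_i ⊕ E(K, C_{i−1}), with C_{0} = IV.
C[1]: E(K, 54) = 137; 234 ⊕ 137 = 99.
C[2]: E(K, 99) = 220; 166 ⊕ 220 = 122.
C[3]: E(K, 122) = 184; 93 ⊕ 184 = 229.
C[4]: E(K, 229) = 198; 169 ⊕ 198 = 111.
C[5]: E(K, 111) = 236; 246 ⊕ 236 = 26.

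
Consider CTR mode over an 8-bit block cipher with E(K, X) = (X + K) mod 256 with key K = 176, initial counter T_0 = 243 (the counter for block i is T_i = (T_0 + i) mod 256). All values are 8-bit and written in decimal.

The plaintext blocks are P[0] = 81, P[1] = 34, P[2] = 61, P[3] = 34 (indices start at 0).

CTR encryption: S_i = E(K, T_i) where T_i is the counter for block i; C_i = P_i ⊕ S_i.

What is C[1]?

C[1] = 134

C[0]: T = 243, S = E(K, T) = 163; 81 ⊕ 163 = 242.
C[1]: T = 244, S = E(K, T) = 164; 34 ⊕ 164 = 134.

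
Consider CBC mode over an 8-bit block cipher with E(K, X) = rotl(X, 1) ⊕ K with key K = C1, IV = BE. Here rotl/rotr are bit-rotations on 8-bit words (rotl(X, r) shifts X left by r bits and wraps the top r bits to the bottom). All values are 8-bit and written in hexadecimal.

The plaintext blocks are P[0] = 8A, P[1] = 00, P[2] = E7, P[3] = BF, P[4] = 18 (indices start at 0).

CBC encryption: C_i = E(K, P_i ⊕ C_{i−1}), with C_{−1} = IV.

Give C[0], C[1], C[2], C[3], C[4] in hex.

C[0] = A9, C[1] = 92, C[2] = 2B, C[3] = E8, C[4] = 20

C[0]: P[0] ⊕ BE = 34; E(K, 34) = A9.
C[1]: P[1] ⊕ A9 = A9; E(K, A9) = 92.
C[2]: P[2] ⊕ 92 = 75; E(K, 75) = 2B.
C[3]: P[3] ⊕ 2B = 94; E(K, 94) = E8.
C[4]: P[4] ⊕ E8 = F0; E(K, F0) = 20.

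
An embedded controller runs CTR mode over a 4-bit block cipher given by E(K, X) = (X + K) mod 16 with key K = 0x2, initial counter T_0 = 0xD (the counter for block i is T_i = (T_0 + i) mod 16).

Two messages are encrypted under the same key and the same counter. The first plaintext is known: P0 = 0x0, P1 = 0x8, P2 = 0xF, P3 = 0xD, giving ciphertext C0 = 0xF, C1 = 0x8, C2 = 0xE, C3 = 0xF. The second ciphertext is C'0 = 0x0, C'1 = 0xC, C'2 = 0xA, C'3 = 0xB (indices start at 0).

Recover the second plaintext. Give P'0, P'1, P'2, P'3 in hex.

P'0 = 0xF, P'1 = 0xC, P'2 = 0xB, P'3 = 0x9

In CTR with a reused counter, both messages share the same keystream S_i, so C_i ⊕ C'_i = P_i ⊕ P'_i and thus P'_i = P_i ⊕ C_i ⊕ C'_i.
P'0: 0x0 ⊕ 0xF ⊕ 0x0 = 0xF.
P'1: 0x8 ⊕ 0x8 ⊕ 0xC = 0xC.
P'2: 0xF ⊕ 0xE ⊕ 0xA = 0xB.
P'3: 0xD ⊕ 0xF ⊕ 0xB = 0x9.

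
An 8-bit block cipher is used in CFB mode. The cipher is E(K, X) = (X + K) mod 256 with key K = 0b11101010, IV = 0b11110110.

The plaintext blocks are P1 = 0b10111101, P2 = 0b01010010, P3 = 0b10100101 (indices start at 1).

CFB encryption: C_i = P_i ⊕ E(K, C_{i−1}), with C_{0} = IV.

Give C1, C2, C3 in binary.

C1 = 0b01011101, C2 = 0b00010101, C3 = 0b01011010

C1: E(K, 0b11110110) = 0b11100000; 0b10111101 ⊕ 0b11100000 = 0b01011101.
C2: E(K, 0b01011101) = 0b01000111; 0b01010010 ⊕ 0b01000111 = 0b00010101.
C3: E(K, 0b00010101) = 0b11111111; 0b10100101 ⊕ 0b11111111 = 0b01011010.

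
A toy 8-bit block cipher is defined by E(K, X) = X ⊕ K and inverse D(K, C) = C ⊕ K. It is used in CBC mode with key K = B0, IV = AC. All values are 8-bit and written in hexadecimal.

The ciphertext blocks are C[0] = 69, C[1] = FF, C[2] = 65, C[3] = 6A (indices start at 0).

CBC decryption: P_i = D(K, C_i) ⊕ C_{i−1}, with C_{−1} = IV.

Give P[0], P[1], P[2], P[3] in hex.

P[0]: D(K, 69) = D9; D9 ⊕ AC = 75.
P[1]: D(K, FF) = 4F; 4F ⊕ 69 = 26.
P[2]: D(K, 65) = D5; D5 ⊕ FF = 2A.
P[3]: D(K, 6A) = DA; DA ⊕ 65 = BF.

P[0] = 75, P[1] = 26, P[2] = 2A, P[3] = BF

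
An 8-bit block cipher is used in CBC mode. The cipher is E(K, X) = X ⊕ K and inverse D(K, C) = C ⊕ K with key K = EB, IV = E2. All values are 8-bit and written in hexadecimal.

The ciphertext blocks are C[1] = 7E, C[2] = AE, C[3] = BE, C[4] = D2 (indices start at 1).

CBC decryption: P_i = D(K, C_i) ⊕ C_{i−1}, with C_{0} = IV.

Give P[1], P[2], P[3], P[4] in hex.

P[1]: D(K, 7E) = 95; 95 ⊕ E2 = 77.
P[2]: D(K, AE) = 45; 45 ⊕ 7E = 3B.
P[3]: D(K, BE) = 55; 55 ⊕ AE = FB.
P[4]: D(K, D2) = 39; 39 ⊕ BE = 87.

P[1] = 77, P[2] = 3B, P[3] = FB, P[4] = 87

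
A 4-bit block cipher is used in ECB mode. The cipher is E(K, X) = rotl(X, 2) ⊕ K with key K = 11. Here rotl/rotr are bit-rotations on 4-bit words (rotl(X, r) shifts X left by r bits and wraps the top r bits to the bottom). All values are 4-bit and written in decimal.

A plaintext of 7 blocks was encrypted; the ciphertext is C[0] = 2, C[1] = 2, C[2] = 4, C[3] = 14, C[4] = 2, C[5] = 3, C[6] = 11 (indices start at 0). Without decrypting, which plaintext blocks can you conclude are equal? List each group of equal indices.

ECB encrypts each block independently with the same key, so equal ciphertext blocks imply equal plaintext blocks.
C[0] = C[1] = C[4] = 2, so P[0] = P[1] = P[4].

P[0] = P[1] = P[4]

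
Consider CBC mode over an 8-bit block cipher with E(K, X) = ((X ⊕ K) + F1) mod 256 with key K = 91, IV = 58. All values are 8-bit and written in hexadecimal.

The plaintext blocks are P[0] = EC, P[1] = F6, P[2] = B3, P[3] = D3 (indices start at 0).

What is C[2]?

CBC encryption: C_i = E(K, P_i ⊕ C_{i−1}), with C_{−1} = IV.
C[0]: P[0] ⊕ 58 = B4; E(K, B4) = 16.
C[1]: P[1] ⊕ 16 = E0; E(K, E0) = 62.
C[2]: P[2] ⊕ 62 = D1; E(K, D1) = 31.

C[2] = 31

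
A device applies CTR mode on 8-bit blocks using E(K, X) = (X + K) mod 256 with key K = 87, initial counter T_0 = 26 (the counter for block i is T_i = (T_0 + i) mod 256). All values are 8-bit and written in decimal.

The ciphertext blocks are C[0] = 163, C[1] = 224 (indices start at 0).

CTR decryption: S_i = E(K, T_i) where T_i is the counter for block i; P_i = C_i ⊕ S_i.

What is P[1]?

P[1]: T = 27, S = E(K, T) = 114; 224 ⊕ 114 = 146.

P[1] = 146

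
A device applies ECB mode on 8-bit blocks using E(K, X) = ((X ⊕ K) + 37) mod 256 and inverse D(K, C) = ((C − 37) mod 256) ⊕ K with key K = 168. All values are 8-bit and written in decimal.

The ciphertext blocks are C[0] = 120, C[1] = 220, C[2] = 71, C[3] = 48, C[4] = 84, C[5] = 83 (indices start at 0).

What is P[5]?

P[5] = 134

ECB decryption: P_i = D(K, C_i).
P[5]: D(K, 83) = 134.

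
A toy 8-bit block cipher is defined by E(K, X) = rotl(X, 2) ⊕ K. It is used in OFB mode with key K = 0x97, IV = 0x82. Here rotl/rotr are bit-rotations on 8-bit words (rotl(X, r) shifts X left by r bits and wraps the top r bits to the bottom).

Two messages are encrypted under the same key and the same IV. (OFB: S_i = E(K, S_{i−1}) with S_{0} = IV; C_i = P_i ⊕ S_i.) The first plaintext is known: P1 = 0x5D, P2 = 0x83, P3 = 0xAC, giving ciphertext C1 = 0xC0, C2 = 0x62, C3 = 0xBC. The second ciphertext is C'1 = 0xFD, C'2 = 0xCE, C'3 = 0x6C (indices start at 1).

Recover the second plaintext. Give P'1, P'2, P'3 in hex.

P'1 = 0x60, P'2 = 0x2F, P'3 = 0x7C

In OFB with a reused IV, both messages share the same keystream S_i, so C_i ⊕ C'_i = P_i ⊕ P'_i and thus P'_i = P_i ⊕ C_i ⊕ C'_i.
P'1: 0x5D ⊕ 0xC0 ⊕ 0xFD = 0x60.
P'2: 0x83 ⊕ 0x62 ⊕ 0xCE = 0x2F.
P'3: 0xAC ⊕ 0xBC ⊕ 0x6C = 0x7C.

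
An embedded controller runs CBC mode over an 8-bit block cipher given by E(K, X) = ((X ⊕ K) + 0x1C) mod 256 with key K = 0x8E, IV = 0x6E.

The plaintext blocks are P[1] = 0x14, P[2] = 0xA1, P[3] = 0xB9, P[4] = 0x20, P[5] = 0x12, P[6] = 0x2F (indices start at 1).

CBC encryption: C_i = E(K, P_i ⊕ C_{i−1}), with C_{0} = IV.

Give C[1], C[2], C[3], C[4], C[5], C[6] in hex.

C[1]: P[1] ⊕ 0x6E = 0x7A; E(K, 0x7A) = 0x10.
C[2]: P[2] ⊕ 0x10 = 0xB1; E(K, 0xB1) = 0x5B.
C[3]: P[3] ⊕ 0x5B = 0xE2; E(K, 0xE2) = 0x88.
C[4]: P[4] ⊕ 0x88 = 0xA8; E(K, 0xA8) = 0x42.
C[5]: P[5] ⊕ 0x42 = 0x50; E(K, 0x50) = 0xFA.
C[6]: P[6] ⊕ 0xFA = 0xD5; E(K, 0xD5) = 0x77.

C[1] = 0x10, C[2] = 0x5B, C[3] = 0x88, C[4] = 0x42, C[5] = 0xFA, C[6] = 0x77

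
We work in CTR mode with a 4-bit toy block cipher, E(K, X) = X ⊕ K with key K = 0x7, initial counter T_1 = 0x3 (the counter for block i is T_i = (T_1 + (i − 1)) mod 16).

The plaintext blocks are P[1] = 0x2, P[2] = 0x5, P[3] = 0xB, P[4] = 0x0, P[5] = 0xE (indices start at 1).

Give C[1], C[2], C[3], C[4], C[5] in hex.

CTR encryption: S_i = E(K, T_i) where T_i is the counter for block i; C_i = P_i ⊕ S_i.
C[1]: T = 0x3, S = E(K, T) = 0x4; 0x2 ⊕ 0x4 = 0x6.
C[2]: T = 0x4, S = E(K, T) = 0x3; 0x5 ⊕ 0x3 = 0x6.
C[3]: T = 0x5, S = E(K, T) = 0x2; 0xB ⊕ 0x2 = 0x9.
C[4]: T = 0x6, S = E(K, T) = 0x1; 0x0 ⊕ 0x1 = 0x1.
C[5]: T = 0x7, S = E(K, T) = 0x0; 0xE ⊕ 0x0 = 0xE.

C[1] = 0x6, C[2] = 0x6, C[3] = 0x9, C[4] = 0x1, C[5] = 0xE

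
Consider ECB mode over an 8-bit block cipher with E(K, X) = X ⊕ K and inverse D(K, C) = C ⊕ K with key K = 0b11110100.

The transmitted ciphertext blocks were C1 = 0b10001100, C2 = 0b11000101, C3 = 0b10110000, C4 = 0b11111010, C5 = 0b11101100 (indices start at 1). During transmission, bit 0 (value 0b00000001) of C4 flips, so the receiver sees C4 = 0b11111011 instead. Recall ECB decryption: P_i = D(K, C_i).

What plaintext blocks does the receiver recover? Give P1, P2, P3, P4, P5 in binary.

P1 = 0b01111000, P2 = 0b00110001, P3 = 0b01000100, P4 = 0b00001111, P5 = 0b00011000

Only C4 changed, to 0b11111011. In ECB, a change in C_i affects only P_i. Decrypting the received ciphertext:
P1: D(K, 0b10001100) = 0b01111000.
P2: D(K, 0b11000101) = 0b00110001.
P3: D(K, 0b10110000) = 0b01000100.
P4: D(K, 0b11111011) = 0b00001111.
P5: D(K, 0b11101100) = 0b00011000.
Blocks that differ from the original plaintext: P4.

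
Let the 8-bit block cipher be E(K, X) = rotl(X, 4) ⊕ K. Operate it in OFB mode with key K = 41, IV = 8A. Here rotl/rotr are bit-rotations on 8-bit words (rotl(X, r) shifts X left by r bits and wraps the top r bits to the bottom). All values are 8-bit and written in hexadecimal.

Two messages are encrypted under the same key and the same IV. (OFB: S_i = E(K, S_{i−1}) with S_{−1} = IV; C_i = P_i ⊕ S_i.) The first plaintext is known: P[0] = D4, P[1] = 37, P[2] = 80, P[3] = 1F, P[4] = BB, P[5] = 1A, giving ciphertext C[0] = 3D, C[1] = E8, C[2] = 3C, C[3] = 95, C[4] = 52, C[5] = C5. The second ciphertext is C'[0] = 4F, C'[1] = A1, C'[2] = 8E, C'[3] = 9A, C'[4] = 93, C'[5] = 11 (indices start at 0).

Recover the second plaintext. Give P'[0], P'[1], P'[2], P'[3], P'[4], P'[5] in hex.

P'[0] = A6, P'[1] = 7E, P'[2] = 32, P'[3] = 10, P'[4] = 7A, P'[5] = CE

In OFB with a reused IV, both messages share the same keystream S_i, so C_i ⊕ C'_i = P_i ⊕ P'_i and thus P'_i = P_i ⊕ C_i ⊕ C'_i.
P'[0]: D4 ⊕ 3D ⊕ 4F = A6.
P'[1]: 37 ⊕ E8 ⊕ A1 = 7E.
P'[2]: 80 ⊕ 3C ⊕ 8E = 32.
P'[3]: 1F ⊕ 95 ⊕ 9A = 10.
P'[4]: BB ⊕ 52 ⊕ 93 = 7A.
P'[5]: 1A ⊕ C5 ⊕ 11 = CE.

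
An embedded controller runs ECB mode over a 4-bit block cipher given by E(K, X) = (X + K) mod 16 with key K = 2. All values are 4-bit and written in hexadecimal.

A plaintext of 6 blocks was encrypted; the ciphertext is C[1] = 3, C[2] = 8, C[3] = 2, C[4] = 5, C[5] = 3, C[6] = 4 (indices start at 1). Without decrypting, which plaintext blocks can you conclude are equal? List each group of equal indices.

ECB encrypts each block independently with the same key, so equal ciphertext blocks imply equal plaintext blocks.
C[1] = C[5] = 3, so P[1] = P[5].

P[1] = P[5]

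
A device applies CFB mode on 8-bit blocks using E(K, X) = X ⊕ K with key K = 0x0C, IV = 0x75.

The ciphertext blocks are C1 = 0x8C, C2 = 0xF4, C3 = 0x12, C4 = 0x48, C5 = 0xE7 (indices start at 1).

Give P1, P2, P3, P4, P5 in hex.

CFB decryption: P_i = C_i ⊕ E(K, C_{i−1}), with C_{0} = IV.
P1: E(K, 0x75) = 0x79; 0x8C ⊕ 0x79 = 0xF5.
P2: E(K, 0x8C) = 0x80; 0xF4 ⊕ 0x80 = 0x74.
P3: E(K, 0xF4) = 0xF8; 0x12 ⊕ 0xF8 = 0xEA.
P4: E(K, 0x12) = 0x1E; 0x48 ⊕ 0x1E = 0x56.
P5: E(K, 0x48) = 0x44; 0xE7 ⊕ 0x44 = 0xA3.

P1 = 0xF5, P2 = 0x74, P3 = 0xEA, P4 = 0x56, P5 = 0xA3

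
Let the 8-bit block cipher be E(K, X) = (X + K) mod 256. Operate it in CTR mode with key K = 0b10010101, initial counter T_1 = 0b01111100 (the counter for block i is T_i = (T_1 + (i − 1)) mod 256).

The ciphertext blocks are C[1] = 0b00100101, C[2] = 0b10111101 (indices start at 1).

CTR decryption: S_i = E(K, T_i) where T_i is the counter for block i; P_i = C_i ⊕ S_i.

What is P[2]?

P[2] = 0b10101111

P[2]: T = 0b01111101, S = E(K, T) = 0b00010010; 0b10111101 ⊕ 0b00010010 = 0b10101111.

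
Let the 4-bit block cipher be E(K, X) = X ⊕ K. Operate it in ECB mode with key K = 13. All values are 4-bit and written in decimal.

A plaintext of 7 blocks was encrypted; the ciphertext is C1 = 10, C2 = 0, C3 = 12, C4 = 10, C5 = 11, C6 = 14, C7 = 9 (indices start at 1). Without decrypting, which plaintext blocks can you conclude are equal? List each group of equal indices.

ECB encrypts each block independently with the same key, so equal ciphertext blocks imply equal plaintext blocks.
C1 = C4 = 10, so P1 = P4.

P1 = P4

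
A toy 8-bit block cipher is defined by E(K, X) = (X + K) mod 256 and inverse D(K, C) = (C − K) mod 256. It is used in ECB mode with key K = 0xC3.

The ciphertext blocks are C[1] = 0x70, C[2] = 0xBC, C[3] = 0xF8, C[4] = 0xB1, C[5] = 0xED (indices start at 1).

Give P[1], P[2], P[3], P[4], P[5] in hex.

ECB decryption: P_i = D(K, C_i).
P[1]: D(K, 0x70) = 0xAD.
P[2]: D(K, 0xBC) = 0xF9.
P[3]: D(K, 0xF8) = 0x35.
P[4]: D(K, 0xB1) = 0xEE.
P[5]: D(K, 0xED) = 0x2A.

P[1] = 0xAD, P[2] = 0xF9, P[3] = 0x35, P[4] = 0xEE, P[5] = 0x2A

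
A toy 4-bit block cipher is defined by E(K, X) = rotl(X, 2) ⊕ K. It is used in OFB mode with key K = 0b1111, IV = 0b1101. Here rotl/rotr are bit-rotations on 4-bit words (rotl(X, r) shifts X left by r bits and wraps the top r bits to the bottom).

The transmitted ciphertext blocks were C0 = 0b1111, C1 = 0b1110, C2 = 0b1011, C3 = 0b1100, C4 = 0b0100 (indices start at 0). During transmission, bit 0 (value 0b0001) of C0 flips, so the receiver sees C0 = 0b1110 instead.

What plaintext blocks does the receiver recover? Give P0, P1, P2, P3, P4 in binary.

OFB decryption: S_i = E(K, S_{i−1}) with S_{−1} = IV; P_i = C_i ⊕ S_i.
Only C0 changed, to 0b1110. In OFB, a change in C_i flips the same bit in P_i only; the keystream is unaffected. Decrypting the received ciphertext:
P0: S = E(K, 0b1101) = 0b1000; 0b1110 ⊕ 0b1000 = 0b0110.
P1: S = E(K, 0b1000) = 0b1101; 0b1110 ⊕ 0b1101 = 0b0011.
P2: S = E(K, 0b1101) = 0b1000; 0b1011 ⊕ 0b1000 = 0b0011.
P3: S = E(K, 0b1000) = 0b1101; 0b1100 ⊕ 0b1101 = 0b0001.
P4: S = E(K, 0b1101) = 0b1000; 0b0100 ⊕ 0b1000 = 0b1100.
Blocks that differ from the original plaintext: P0.

P0 = 0b0110, P1 = 0b0011, P2 = 0b0011, P3 = 0b0001, P4 = 0b1100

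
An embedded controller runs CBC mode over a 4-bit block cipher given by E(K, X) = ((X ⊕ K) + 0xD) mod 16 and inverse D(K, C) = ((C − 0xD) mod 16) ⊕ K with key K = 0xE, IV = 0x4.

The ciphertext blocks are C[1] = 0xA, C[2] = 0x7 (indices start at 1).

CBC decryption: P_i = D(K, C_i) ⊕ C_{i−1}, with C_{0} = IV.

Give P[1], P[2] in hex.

P[1] = 0x7, P[2] = 0xE

P[1]: D(K, 0xA) = 0x3; 0x3 ⊕ 0x4 = 0x7.
P[2]: D(K, 0x7) = 0x4; 0x4 ⊕ 0xA = 0xE.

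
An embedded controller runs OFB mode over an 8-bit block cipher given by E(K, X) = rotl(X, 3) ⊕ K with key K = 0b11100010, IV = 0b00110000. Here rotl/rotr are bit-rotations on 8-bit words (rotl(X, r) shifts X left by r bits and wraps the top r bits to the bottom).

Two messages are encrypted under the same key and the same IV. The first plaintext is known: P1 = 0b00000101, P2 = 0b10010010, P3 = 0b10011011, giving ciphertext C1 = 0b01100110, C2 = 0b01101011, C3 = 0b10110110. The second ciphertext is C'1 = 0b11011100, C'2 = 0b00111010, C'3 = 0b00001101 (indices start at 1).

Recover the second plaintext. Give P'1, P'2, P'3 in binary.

In OFB with a reused IV, both messages share the same keystream S_i, so C_i ⊕ C'_i = P_i ⊕ P'_i and thus P'_i = P_i ⊕ C_i ⊕ C'_i.
P'1: 0b00000101 ⊕ 0b01100110 ⊕ 0b11011100 = 0b10111111.
P'2: 0b10010010 ⊕ 0b01101011 ⊕ 0b00111010 = 0b11000011.
P'3: 0b10011011 ⊕ 0b10110110 ⊕ 0b00001101 = 0b00100000.

P'1 = 0b10111111, P'2 = 0b11000011, P'3 = 0b00100000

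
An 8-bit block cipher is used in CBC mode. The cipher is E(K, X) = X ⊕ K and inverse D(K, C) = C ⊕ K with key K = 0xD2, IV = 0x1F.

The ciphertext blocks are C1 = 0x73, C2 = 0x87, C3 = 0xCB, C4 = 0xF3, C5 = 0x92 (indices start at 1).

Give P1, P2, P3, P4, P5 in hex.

P1 = 0xBE, P2 = 0x26, P3 = 0x9E, P4 = 0xEA, P5 = 0xB3

CBC decryption: P_i = D(K, C_i) ⊕ C_{i−1}, with C_{0} = IV.
P1: D(K, 0x73) = 0xA1; 0xA1 ⊕ 0x1F = 0xBE.
P2: D(K, 0x87) = 0x55; 0x55 ⊕ 0x73 = 0x26.
P3: D(K, 0xCB) = 0x19; 0x19 ⊕ 0x87 = 0x9E.
P4: D(K, 0xF3) = 0x21; 0x21 ⊕ 0xCB = 0xEA.
P5: D(K, 0x92) = 0x40; 0x40 ⊕ 0xF3 = 0xB3.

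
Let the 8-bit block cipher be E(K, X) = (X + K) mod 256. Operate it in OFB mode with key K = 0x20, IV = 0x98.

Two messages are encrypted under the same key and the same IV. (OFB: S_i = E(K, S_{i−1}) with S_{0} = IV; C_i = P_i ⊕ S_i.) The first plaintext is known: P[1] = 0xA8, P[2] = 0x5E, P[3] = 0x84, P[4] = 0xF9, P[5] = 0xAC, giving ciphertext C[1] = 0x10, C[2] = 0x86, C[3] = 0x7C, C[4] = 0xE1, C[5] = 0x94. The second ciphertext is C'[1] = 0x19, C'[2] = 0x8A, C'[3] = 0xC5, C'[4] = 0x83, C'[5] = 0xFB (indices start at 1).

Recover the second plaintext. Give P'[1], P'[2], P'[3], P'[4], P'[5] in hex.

In OFB with a reused IV, both messages share the same keystream S_i, so C_i ⊕ C'_i = P_i ⊕ P'_i and thus P'_i = P_i ⊕ C_i ⊕ C'_i.
P'[1]: 0xA8 ⊕ 0x10 ⊕ 0x19 = 0xA1.
P'[2]: 0x5E ⊕ 0x86 ⊕ 0x8A = 0x52.
P'[3]: 0x84 ⊕ 0x7C ⊕ 0xC5 = 0x3D.
P'[4]: 0xF9 ⊕ 0xE1 ⊕ 0x83 = 0x9B.
P'[5]: 0xAC ⊕ 0x94 ⊕ 0xFB = 0xC3.

P'[1] = 0xA1, P'[2] = 0x52, P'[3] = 0x3D, P'[4] = 0x9B, P'[5] = 0xC3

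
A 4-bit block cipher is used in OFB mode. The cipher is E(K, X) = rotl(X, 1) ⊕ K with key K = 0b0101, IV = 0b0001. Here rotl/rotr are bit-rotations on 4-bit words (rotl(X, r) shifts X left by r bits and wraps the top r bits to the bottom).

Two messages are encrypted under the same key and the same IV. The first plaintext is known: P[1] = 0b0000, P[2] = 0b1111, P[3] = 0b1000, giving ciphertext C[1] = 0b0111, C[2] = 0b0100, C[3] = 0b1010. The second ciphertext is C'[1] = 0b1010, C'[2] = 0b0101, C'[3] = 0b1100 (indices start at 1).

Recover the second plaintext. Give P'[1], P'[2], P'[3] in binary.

P'[1] = 0b1101, P'[2] = 0b1110, P'[3] = 0b1110

In OFB with a reused IV, both messages share the same keystream S_i, so C_i ⊕ C'_i = P_i ⊕ P'_i and thus P'_i = P_i ⊕ C_i ⊕ C'_i.
P'[1]: 0b0000 ⊕ 0b0111 ⊕ 0b1010 = 0b1101.
P'[2]: 0b1111 ⊕ 0b0100 ⊕ 0b0101 = 0b1110.
P'[3]: 0b1000 ⊕ 0b1010 ⊕ 0b1100 = 0b1110.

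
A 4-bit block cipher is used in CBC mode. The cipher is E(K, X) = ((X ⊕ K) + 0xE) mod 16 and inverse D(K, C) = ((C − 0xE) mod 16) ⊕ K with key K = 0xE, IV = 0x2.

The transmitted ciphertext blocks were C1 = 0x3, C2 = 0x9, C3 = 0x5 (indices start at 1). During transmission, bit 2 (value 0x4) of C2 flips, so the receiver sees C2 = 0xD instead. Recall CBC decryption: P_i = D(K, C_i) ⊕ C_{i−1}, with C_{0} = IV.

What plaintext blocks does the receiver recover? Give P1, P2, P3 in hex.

P1 = 0x9, P2 = 0x2, P3 = 0x4

Only C2 changed, to 0xD. In CBC, a change in C_i garbles P_i and flips the same bit in P_{i+1}. Decrypting the received ciphertext:
P1: D(K, 0x3) = 0xB; 0xB ⊕ 0x2 = 0x9.
P2: D(K, 0xD) = 0x1; 0x1 ⊕ 0x3 = 0x2.
P3: D(K, 0x5) = 0x9; 0x9 ⊕ 0xD = 0x4.
Blocks that differ from the original plaintext: P2, P3.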